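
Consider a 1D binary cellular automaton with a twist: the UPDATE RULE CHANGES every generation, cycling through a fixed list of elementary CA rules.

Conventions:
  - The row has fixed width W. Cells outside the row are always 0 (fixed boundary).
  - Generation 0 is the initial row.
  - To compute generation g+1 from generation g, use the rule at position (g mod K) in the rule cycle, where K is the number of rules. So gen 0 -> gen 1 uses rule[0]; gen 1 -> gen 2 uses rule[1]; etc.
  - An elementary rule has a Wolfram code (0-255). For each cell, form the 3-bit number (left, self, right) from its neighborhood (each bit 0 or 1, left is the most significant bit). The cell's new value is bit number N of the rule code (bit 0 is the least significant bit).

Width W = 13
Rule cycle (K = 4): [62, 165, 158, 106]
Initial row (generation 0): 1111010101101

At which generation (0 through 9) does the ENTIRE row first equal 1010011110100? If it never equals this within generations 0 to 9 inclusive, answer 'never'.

Gen 0: 1111010101101
Gen 1 (rule 62): 1000111111011
Gen 2 (rule 165): 1010011110100
Gen 3 (rule 158): 1011111100110
Gen 4 (rule 106): 0110000101110
Gen 5 (rule 62): 1101001111001
Gen 6 (rule 165): 0011000110001
Gen 7 (rule 158): 0110101101011
Gen 8 (rule 106): 1111011110111
Gen 9 (rule 62): 1000110001100

Answer: 2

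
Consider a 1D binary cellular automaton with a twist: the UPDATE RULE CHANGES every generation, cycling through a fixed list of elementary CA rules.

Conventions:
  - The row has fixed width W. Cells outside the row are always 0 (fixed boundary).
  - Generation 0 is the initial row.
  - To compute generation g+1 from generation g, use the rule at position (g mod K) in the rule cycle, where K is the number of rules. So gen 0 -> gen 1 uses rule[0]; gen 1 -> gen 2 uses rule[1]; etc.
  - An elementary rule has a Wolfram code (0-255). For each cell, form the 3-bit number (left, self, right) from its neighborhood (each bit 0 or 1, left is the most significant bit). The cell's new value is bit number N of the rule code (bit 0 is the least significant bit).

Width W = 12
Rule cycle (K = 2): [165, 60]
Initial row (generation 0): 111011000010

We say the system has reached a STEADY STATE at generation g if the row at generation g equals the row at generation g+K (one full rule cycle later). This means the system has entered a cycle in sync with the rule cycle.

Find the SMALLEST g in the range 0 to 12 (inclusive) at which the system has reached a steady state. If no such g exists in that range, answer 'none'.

Answer: none

Derivation:
Gen 0: 111011000010
Gen 1 (rule 165): 010100011010
Gen 2 (rule 60): 011110010111
Gen 3 (rule 165): 001100011010
Gen 4 (rule 60): 001010010111
Gen 5 (rule 165): 101110011010
Gen 6 (rule 60): 111001010111
Gen 7 (rule 165): 010001111010
Gen 8 (rule 60): 011001000111
Gen 9 (rule 165): 000001010010
Gen 10 (rule 60): 000001111011
Gen 11 (rule 165): 111100110100
Gen 12 (rule 60): 100010101110
Gen 13 (rule 165): 101011110100
Gen 14 (rule 60): 111110001110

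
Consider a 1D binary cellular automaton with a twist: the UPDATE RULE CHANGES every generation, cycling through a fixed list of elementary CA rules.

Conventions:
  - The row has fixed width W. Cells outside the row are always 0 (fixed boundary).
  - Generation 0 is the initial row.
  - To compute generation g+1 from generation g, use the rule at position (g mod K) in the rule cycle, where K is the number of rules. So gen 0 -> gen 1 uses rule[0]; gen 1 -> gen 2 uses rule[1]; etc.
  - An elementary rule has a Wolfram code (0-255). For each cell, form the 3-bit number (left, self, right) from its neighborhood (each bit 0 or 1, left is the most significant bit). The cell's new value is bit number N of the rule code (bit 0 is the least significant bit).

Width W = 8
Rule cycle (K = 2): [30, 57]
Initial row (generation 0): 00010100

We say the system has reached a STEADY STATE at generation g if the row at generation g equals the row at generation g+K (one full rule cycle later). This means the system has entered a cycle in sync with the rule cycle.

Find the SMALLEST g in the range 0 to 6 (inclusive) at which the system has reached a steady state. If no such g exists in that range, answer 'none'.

Gen 0: 00010100
Gen 1 (rule 30): 00110110
Gen 2 (rule 57): 10101101
Gen 3 (rule 30): 10101001
Gen 4 (rule 57): 01010100
Gen 5 (rule 30): 11010110
Gen 6 (rule 57): 10101101
Gen 7 (rule 30): 10101001
Gen 8 (rule 57): 01010100

Answer: none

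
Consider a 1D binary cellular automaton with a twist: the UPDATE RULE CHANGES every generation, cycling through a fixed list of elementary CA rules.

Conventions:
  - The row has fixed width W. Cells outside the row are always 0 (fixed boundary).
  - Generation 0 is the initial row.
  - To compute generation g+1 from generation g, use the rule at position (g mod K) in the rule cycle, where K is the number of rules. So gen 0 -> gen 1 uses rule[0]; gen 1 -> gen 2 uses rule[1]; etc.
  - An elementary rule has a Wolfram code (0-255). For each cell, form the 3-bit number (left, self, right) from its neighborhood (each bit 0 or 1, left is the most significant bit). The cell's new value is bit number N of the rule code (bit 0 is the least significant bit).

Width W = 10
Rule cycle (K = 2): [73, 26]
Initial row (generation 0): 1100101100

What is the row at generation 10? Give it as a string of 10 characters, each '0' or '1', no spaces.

Gen 0: 1100101100
Gen 1 (rule 73): 1100001101
Gen 2 (rule 26): 1010011000
Gen 3 (rule 73): 0000011011
Gen 4 (rule 26): 0000110010
Gen 5 (rule 73): 1110110000
Gen 6 (rule 26): 1000101000
Gen 7 (rule 73): 0010000011
Gen 8 (rule 26): 0101000110
Gen 9 (rule 73): 0000010110
Gen 10 (rule 26): 0000100101

Answer: 0000100101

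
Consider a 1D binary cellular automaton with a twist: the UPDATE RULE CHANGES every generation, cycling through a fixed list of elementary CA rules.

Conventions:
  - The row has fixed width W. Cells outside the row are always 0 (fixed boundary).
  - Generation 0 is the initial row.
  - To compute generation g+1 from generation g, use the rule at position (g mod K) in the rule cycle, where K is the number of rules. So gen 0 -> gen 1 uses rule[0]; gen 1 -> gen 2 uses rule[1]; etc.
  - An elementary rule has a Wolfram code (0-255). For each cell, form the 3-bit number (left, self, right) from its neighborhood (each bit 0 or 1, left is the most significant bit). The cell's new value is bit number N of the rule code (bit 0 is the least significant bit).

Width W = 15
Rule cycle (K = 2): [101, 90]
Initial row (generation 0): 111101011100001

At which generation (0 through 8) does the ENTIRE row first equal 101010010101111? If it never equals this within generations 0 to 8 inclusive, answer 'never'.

Gen 0: 111101011100001
Gen 1 (rule 101): 000111100101101
Gen 2 (rule 90): 001100111001100
Gen 3 (rule 101): 100100001000101
Gen 4 (rule 90): 011010010101000
Gen 5 (rule 101): 001110011111011
Gen 6 (rule 90): 011011110001011
Gen 7 (rule 101): 001100010101101
Gen 8 (rule 90): 011110100001100

Answer: never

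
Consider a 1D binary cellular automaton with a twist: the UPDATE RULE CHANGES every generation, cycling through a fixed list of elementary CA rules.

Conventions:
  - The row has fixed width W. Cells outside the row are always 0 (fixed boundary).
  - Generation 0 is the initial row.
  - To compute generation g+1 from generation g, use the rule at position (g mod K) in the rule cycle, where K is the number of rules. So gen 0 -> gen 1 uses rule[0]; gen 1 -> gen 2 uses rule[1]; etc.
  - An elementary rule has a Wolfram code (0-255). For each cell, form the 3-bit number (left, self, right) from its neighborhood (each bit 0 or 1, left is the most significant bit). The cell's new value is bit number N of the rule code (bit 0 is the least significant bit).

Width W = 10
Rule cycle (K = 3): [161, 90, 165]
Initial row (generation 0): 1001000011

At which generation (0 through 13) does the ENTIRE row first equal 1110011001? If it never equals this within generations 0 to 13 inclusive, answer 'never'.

Answer: 3

Derivation:
Gen 0: 1001000011
Gen 1 (rule 161): 0000011000
Gen 2 (rule 90): 0000111100
Gen 3 (rule 165): 1110011001
Gen 4 (rule 161): 0100000000
Gen 5 (rule 90): 1010000000
Gen 6 (rule 165): 1110111111
Gen 7 (rule 161): 0101011110
Gen 8 (rule 90): 1000010011
Gen 9 (rule 165): 1011010000
Gen 10 (rule 161): 0100100111
Gen 11 (rule 90): 1011011101
Gen 12 (rule 165): 1100101011
Gen 13 (rule 161): 0000010100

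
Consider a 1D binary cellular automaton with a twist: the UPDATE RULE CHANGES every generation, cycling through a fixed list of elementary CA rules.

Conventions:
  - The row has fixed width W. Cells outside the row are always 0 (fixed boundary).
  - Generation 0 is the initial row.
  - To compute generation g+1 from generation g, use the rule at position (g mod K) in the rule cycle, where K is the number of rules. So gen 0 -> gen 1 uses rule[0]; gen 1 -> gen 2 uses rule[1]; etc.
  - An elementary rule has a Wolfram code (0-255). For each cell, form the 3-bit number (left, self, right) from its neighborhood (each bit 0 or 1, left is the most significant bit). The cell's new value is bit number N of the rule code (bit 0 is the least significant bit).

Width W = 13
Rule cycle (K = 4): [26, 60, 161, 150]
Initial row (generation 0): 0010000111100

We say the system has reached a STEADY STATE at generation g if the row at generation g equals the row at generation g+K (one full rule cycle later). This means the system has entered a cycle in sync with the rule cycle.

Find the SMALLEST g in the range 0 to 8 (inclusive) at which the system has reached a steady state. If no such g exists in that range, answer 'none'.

Answer: none

Derivation:
Gen 0: 0010000111100
Gen 1 (rule 26): 0101001100010
Gen 2 (rule 60): 0111101010011
Gen 3 (rule 161): 0011010100000
Gen 4 (rule 150): 0100010110000
Gen 5 (rule 26): 1010100101000
Gen 6 (rule 60): 1111110111100
Gen 7 (rule 161): 0111101011001
Gen 8 (rule 150): 1011001000111
Gen 9 (rule 26): 0010110101100
Gen 10 (rule 60): 0011101111010
Gen 11 (rule 161): 1001010110100
Gen 12 (rule 150): 1111010000110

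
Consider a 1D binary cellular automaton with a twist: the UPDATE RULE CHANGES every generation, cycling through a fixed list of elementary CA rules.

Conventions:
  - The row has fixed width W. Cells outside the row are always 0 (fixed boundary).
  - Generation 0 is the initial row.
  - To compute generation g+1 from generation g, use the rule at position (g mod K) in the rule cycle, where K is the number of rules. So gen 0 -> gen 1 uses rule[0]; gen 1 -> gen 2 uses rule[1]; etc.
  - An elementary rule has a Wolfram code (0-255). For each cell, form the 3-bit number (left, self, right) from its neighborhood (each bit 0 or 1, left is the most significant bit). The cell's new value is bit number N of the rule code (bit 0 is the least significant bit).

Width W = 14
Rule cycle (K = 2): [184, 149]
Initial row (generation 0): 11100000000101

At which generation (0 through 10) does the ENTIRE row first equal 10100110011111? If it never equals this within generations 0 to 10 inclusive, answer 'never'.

Answer: 6

Derivation:
Gen 0: 11100000000101
Gen 1 (rule 184): 11010000000010
Gen 2 (rule 149): 00011111111011
Gen 3 (rule 184): 00011111110110
Gen 4 (rule 149): 11001111100001
Gen 5 (rule 184): 10101111010000
Gen 6 (rule 149): 10100110011111
Gen 7 (rule 184): 01010101011110
Gen 8 (rule 149): 01010101001101
Gen 9 (rule 184): 00101010101010
Gen 10 (rule 149): 10101010101011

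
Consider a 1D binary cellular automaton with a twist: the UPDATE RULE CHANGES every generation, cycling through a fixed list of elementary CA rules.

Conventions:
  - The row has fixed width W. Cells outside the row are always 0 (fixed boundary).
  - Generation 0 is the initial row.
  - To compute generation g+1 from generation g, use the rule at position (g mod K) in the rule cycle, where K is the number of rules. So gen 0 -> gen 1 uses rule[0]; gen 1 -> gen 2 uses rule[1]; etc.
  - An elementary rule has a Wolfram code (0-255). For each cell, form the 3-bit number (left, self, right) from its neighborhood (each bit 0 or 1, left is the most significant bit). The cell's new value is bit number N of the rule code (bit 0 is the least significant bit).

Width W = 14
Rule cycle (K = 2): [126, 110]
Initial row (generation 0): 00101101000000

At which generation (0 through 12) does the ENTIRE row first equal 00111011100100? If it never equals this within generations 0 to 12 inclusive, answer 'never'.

Gen 0: 00101101000000
Gen 1 (rule 126): 01111111100000
Gen 2 (rule 110): 11000000100000
Gen 3 (rule 126): 11100001110000
Gen 4 (rule 110): 10100011010000
Gen 5 (rule 126): 11110111111000
Gen 6 (rule 110): 10011100001000
Gen 7 (rule 126): 11110110011100
Gen 8 (rule 110): 10011110110100
Gen 9 (rule 126): 11110011111110
Gen 10 (rule 110): 10010110000010
Gen 11 (rule 126): 11111111000111
Gen 12 (rule 110): 10000001001101

Answer: never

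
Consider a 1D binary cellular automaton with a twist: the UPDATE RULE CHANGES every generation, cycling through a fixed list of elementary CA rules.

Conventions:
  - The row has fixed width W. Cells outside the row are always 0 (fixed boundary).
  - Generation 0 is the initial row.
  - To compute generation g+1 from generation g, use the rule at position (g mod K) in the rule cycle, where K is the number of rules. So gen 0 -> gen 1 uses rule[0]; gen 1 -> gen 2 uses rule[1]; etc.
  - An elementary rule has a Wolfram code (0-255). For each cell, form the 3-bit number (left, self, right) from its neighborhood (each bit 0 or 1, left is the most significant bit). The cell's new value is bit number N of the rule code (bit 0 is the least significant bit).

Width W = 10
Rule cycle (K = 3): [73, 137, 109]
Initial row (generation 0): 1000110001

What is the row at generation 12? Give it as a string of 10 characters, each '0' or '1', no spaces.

Answer: 1010101010

Derivation:
Gen 0: 1000110001
Gen 1 (rule 73): 0010110100
Gen 2 (rule 137): 1000100001
Gen 3 (rule 109): 1010101101
Gen 4 (rule 73): 0000001100
Gen 5 (rule 137): 1111101001
Gen 6 (rule 109): 1000111001
Gen 7 (rule 73): 0010101000
Gen 8 (rule 137): 1000000011
Gen 9 (rule 109): 1011111011
Gen 10 (rule 73): 0010001011
Gen 11 (rule 137): 1000100010
Gen 12 (rule 109): 1010101010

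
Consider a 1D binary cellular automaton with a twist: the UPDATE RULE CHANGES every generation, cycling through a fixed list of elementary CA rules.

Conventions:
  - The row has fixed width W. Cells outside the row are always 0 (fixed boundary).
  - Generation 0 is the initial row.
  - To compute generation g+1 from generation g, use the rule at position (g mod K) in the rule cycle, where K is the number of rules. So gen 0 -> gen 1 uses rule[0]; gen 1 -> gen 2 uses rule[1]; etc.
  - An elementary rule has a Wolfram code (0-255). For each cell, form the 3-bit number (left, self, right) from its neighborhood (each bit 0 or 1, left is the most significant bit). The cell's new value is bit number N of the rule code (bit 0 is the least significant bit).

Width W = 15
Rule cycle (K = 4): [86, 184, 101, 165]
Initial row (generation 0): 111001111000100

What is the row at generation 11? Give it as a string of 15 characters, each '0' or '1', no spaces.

Answer: 111011110110010

Derivation:
Gen 0: 111001111000100
Gen 1 (rule 86): 001110001101110
Gen 2 (rule 184): 001101001011101
Gen 3 (rule 101): 100111001100111
Gen 4 (rule 165): 100010000000010
Gen 5 (rule 86): 110111000000111
Gen 6 (rule 184): 101110100000110
Gen 7 (rule 101): 110011101110010
Gen 8 (rule 165): 000001010100010
Gen 9 (rule 86): 000011010110111
Gen 10 (rule 184): 000010101101110
Gen 11 (rule 101): 111011110110010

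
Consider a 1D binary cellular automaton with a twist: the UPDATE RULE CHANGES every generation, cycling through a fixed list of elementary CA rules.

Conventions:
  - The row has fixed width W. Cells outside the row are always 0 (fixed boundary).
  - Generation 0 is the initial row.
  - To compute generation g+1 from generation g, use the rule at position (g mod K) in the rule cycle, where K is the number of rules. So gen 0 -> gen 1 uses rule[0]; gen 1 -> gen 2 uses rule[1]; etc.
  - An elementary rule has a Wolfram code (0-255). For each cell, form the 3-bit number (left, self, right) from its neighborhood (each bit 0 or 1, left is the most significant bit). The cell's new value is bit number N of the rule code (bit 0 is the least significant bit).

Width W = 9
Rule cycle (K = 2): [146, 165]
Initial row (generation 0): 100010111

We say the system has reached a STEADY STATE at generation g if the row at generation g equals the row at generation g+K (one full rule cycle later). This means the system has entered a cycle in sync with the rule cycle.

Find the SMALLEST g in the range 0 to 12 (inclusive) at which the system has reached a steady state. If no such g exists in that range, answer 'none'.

Gen 0: 100010111
Gen 1 (rule 146): 010100010
Gen 2 (rule 165): 011101010
Gen 3 (rule 146): 101000001
Gen 4 (rule 165): 111011101
Gen 5 (rule 146): 010001000
Gen 6 (rule 165): 010101011
Gen 7 (rule 146): 100000000
Gen 8 (rule 165): 101111111
Gen 9 (rule 146): 000111110
Gen 10 (rule 165): 110011100
Gen 11 (rule 146): 001101010
Gen 12 (rule 165): 100011110
Gen 13 (rule 146): 010101101
Gen 14 (rule 165): 011110011

Answer: none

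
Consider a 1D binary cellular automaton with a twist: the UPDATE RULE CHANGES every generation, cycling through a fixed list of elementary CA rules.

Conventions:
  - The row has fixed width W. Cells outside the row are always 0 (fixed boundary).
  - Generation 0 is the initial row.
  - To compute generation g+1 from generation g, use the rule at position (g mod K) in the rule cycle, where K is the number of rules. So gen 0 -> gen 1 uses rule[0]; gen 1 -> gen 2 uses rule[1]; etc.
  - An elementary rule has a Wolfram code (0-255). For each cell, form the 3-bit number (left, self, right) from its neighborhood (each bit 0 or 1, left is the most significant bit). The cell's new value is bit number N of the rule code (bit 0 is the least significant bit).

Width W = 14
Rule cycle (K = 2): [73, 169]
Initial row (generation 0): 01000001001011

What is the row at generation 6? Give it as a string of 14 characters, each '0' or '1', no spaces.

Answer: 10101111110110

Derivation:
Gen 0: 01000001001011
Gen 1 (rule 73): 00011100000011
Gen 2 (rule 169): 11011001111010
Gen 3 (rule 73): 11011001001000
Gen 4 (rule 169): 10110000000011
Gen 5 (rule 73): 00110111111011
Gen 6 (rule 169): 10101111110110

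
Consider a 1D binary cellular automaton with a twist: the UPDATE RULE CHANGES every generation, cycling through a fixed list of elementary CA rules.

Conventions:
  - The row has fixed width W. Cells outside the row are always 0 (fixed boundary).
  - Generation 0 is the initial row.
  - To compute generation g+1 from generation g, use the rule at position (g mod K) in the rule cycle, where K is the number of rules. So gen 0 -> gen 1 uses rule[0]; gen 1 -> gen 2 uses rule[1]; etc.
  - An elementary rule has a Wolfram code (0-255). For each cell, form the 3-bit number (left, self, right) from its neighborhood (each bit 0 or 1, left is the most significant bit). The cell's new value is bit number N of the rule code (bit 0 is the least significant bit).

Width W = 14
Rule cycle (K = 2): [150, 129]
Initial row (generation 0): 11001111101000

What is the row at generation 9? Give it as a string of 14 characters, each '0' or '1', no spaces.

Answer: 11101110011100

Derivation:
Gen 0: 11001111101000
Gen 1 (rule 150): 00110111001100
Gen 2 (rule 129): 10000010000001
Gen 3 (rule 150): 11000111000011
Gen 4 (rule 129): 00010010011000
Gen 5 (rule 150): 00111111100100
Gen 6 (rule 129): 10011111000001
Gen 7 (rule 150): 11101110100011
Gen 8 (rule 129): 01000100001000
Gen 9 (rule 150): 11101110011100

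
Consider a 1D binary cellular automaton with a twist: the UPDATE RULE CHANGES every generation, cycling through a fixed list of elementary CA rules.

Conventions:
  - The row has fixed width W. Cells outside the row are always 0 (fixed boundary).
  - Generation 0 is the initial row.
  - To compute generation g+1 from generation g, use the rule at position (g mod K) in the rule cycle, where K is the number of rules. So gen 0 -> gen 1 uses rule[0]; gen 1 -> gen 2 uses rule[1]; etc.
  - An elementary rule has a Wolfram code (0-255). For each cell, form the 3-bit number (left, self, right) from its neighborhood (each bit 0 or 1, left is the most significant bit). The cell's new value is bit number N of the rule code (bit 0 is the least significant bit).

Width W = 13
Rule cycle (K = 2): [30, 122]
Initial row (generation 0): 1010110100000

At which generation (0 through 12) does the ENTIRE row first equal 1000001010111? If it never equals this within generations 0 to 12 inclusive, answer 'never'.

Answer: never

Derivation:
Gen 0: 1010110100000
Gen 1 (rule 30): 1010100110000
Gen 2 (rule 122): 0101011111000
Gen 3 (rule 30): 1101010000100
Gen 4 (rule 122): 1110101001010
Gen 5 (rule 30): 1000101111011
Gen 6 (rule 122): 0101011001111
Gen 7 (rule 30): 1101010111000
Gen 8 (rule 122): 1110101101100
Gen 9 (rule 30): 1000101001010
Gen 10 (rule 122): 0101010110101
Gen 11 (rule 30): 1101010100101
Gen 12 (rule 122): 1110101011010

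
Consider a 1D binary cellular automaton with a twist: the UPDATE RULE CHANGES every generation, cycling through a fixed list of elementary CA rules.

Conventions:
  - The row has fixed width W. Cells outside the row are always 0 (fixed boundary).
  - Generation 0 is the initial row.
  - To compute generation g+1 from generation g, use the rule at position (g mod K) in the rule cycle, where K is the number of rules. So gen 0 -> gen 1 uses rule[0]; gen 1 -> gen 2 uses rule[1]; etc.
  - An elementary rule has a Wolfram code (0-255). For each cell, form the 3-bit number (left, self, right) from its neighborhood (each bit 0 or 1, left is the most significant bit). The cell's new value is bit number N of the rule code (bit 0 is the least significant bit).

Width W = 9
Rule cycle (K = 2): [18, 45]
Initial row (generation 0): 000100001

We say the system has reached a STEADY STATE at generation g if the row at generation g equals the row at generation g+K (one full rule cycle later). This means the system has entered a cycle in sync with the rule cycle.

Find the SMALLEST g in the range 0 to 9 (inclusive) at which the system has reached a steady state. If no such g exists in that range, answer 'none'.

Answer: 5

Derivation:
Gen 0: 000100001
Gen 1 (rule 18): 001010010
Gen 2 (rule 45): 101110010
Gen 3 (rule 18): 000001101
Gen 4 (rule 45): 111101011
Gen 5 (rule 18): 000000000
Gen 6 (rule 45): 111111111
Gen 7 (rule 18): 000000000
Gen 8 (rule 45): 111111111
Gen 9 (rule 18): 000000000
Gen 10 (rule 45): 111111111
Gen 11 (rule 18): 000000000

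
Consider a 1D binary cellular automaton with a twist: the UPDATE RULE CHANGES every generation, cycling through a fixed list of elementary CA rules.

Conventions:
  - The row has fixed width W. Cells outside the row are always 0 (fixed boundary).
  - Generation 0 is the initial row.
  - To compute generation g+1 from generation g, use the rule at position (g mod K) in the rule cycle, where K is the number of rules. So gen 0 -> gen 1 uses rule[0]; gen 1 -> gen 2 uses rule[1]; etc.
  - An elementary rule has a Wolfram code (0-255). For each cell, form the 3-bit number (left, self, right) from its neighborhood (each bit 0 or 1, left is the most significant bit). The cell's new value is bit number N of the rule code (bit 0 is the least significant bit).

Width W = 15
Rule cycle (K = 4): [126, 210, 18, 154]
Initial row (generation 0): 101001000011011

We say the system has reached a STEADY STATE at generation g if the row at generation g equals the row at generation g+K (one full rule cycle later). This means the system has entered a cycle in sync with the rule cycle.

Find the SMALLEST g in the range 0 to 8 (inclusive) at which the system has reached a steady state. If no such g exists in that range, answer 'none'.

Gen 0: 101001000011011
Gen 1 (rule 126): 111111100111111
Gen 2 (rule 210): 011111111011111
Gen 3 (rule 18): 100000000000000
Gen 4 (rule 154): 010000000000000
Gen 5 (rule 126): 111000000000000
Gen 6 (rule 210): 011100000000000
Gen 7 (rule 18): 100010000000000
Gen 8 (rule 154): 010101000000000
Gen 9 (rule 126): 111111100000000
Gen 10 (rule 210): 011111110000000
Gen 11 (rule 18): 100000001000000
Gen 12 (rule 154): 010000010100000

Answer: none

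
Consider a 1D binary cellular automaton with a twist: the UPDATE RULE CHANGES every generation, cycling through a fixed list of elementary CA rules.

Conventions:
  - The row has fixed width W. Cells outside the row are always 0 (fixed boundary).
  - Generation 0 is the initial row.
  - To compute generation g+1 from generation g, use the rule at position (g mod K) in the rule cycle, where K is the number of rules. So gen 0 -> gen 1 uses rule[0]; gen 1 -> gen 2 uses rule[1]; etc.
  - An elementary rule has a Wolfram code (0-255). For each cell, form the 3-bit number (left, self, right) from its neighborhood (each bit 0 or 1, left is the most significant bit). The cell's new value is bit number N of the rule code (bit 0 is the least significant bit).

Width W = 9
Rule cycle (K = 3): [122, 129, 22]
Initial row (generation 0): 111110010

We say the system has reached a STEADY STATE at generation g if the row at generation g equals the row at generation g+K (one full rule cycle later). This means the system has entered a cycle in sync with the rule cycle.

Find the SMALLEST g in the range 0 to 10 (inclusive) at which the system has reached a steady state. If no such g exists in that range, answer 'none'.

Gen 0: 111110010
Gen 1 (rule 122): 100011101
Gen 2 (rule 129): 001001000
Gen 3 (rule 22): 011111100
Gen 4 (rule 122): 110000110
Gen 5 (rule 129): 000110000
Gen 6 (rule 22): 001001000
Gen 7 (rule 122): 010110100
Gen 8 (rule 129): 000000001
Gen 9 (rule 22): 000000011
Gen 10 (rule 122): 000000111
Gen 11 (rule 129): 111110010
Gen 12 (rule 22): 000001111
Gen 13 (rule 122): 000011001

Answer: none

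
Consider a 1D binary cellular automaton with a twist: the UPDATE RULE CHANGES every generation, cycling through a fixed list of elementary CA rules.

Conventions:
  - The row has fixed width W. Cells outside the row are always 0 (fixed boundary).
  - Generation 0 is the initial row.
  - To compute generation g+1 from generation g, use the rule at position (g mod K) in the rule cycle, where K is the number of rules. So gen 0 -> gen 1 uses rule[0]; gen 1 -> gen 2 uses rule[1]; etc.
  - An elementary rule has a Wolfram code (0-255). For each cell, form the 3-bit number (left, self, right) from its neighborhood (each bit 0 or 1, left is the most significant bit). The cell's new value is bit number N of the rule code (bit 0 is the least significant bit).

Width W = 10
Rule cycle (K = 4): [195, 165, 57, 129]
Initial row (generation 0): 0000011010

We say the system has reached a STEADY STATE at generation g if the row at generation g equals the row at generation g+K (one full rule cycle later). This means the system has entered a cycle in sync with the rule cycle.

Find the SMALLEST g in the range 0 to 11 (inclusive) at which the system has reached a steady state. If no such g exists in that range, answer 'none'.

Gen 0: 0000011010
Gen 1 (rule 195): 1111101000
Gen 2 (rule 165): 0111011011
Gen 3 (rule 57): 0100110110
Gen 4 (rule 129): 0000000000
Gen 5 (rule 195): 1111111111
Gen 6 (rule 165): 0111111110
Gen 7 (rule 57): 0100000001
Gen 8 (rule 129): 0001111100
Gen 9 (rule 195): 1110111101
Gen 10 (rule 165): 0101011011
Gen 11 (rule 57): 0010110110
Gen 12 (rule 129): 1000000000
Gen 13 (rule 195): 0011111111
Gen 14 (rule 165): 1001111110
Gen 15 (rule 57): 0101000001

Answer: none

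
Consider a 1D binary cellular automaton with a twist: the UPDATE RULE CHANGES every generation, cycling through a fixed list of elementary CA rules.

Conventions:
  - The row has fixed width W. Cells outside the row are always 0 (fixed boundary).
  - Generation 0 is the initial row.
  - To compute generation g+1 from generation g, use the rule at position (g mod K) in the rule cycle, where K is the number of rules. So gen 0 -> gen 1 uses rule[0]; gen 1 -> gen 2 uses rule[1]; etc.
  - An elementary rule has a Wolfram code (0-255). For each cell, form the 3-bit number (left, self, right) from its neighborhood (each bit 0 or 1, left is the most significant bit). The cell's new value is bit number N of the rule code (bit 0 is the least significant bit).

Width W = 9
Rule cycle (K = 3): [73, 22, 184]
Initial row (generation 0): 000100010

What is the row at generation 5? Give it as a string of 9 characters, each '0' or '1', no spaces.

Answer: 000101100

Derivation:
Gen 0: 000100010
Gen 1 (rule 73): 110001000
Gen 2 (rule 22): 001011100
Gen 3 (rule 184): 000111010
Gen 4 (rule 73): 110101000
Gen 5 (rule 22): 000101100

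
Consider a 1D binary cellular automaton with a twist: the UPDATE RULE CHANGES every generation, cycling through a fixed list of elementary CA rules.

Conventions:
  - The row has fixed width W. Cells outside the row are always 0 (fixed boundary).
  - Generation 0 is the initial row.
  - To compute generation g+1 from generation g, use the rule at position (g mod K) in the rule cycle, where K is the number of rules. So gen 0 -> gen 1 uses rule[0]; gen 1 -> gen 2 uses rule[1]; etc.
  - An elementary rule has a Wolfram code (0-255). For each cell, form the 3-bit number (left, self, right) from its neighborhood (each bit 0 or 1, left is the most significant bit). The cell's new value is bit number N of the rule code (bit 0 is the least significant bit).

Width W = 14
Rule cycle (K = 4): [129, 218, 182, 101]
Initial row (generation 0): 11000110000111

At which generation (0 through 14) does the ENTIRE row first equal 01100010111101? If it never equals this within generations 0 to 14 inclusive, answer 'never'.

Gen 0: 11000110000111
Gen 1 (rule 129): 00010000110010
Gen 2 (rule 218): 00101001111101
Gen 3 (rule 182): 01111110111011
Gen 4 (rule 101): 00000011001101
Gen 5 (rule 129): 11111000000000
Gen 6 (rule 218): 11111100000000
Gen 7 (rule 182): 01111010000000
Gen 8 (rule 101): 00001110111111
Gen 9 (rule 129): 11100100011110
Gen 10 (rule 218): 11111010111111
Gen 11 (rule 182): 01110111011110
Gen 12 (rule 101): 00011001100010
Gen 13 (rule 129): 11000000001000
Gen 14 (rule 218): 11100000010100

Answer: never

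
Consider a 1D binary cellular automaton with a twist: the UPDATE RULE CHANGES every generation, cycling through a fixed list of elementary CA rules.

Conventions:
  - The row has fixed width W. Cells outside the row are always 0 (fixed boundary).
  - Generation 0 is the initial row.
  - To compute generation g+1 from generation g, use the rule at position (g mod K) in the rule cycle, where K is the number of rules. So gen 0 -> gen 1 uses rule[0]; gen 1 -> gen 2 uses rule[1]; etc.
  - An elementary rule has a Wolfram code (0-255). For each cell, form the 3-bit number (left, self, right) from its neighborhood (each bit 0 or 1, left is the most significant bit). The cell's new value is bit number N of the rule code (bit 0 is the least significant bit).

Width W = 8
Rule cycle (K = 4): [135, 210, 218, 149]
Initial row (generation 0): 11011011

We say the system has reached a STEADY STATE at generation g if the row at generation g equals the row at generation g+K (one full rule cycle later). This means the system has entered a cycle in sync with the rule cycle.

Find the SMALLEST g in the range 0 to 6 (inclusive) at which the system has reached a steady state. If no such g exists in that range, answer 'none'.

Answer: none

Derivation:
Gen 0: 11011011
Gen 1 (rule 135): 00000000
Gen 2 (rule 210): 00000000
Gen 3 (rule 218): 00000000
Gen 4 (rule 149): 11111111
Gen 5 (rule 135): 01111110
Gen 6 (rule 210): 10111111
Gen 7 (rule 218): 00111111
Gen 8 (rule 149): 10011110
Gen 9 (rule 135): 10101100
Gen 10 (rule 210): 00000110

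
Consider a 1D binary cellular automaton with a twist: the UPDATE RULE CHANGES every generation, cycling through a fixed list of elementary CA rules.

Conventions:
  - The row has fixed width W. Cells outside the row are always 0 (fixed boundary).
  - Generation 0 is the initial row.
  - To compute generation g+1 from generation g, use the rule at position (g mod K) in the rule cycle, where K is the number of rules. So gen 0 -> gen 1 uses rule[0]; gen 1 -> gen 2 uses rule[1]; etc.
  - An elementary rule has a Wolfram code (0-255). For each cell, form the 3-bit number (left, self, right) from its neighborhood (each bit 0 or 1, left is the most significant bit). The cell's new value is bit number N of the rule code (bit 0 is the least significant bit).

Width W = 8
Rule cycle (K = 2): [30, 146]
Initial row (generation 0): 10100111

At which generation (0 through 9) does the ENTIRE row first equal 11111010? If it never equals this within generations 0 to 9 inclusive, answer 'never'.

Answer: 5

Derivation:
Gen 0: 10100111
Gen 1 (rule 30): 10111100
Gen 2 (rule 146): 00011010
Gen 3 (rule 30): 00110011
Gen 4 (rule 146): 01001100
Gen 5 (rule 30): 11111010
Gen 6 (rule 146): 01110001
Gen 7 (rule 30): 11001011
Gen 8 (rule 146): 00110000
Gen 9 (rule 30): 01101000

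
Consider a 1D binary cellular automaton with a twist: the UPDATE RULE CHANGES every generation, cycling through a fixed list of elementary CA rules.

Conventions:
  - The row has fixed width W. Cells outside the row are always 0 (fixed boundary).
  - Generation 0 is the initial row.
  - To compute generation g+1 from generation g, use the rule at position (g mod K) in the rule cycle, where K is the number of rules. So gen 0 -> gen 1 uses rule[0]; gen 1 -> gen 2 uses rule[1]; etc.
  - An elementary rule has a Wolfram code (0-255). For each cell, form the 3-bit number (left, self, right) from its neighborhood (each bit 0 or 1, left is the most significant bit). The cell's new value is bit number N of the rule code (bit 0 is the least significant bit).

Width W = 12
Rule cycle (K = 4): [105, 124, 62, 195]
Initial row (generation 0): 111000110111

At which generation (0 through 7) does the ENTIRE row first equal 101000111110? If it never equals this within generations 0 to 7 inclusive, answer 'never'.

Answer: 5

Derivation:
Gen 0: 111000110111
Gen 1 (rule 105): 101010111101
Gen 2 (rule 124): 111111100111
Gen 3 (rule 62): 100000011100
Gen 4 (rule 195): 001111101101
Gen 5 (rule 105): 101000111110
Gen 6 (rule 124): 111100100011
Gen 7 (rule 62): 100011110110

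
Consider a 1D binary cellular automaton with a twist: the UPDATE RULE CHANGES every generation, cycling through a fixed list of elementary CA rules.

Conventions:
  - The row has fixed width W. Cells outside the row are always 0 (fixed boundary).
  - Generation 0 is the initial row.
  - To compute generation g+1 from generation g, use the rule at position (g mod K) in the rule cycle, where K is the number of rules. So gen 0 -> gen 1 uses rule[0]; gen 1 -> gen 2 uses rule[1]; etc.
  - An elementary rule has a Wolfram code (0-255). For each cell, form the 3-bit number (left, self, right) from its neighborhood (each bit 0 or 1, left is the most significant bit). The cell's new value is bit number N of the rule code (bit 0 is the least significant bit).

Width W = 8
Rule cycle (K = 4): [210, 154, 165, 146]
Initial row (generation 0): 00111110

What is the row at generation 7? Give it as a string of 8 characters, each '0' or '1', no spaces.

Gen 0: 00111110
Gen 1 (rule 210): 01011111
Gen 2 (rule 154): 10011110
Gen 3 (rule 165): 10001100
Gen 4 (rule 146): 01010010
Gen 5 (rule 210): 10001101
Gen 6 (rule 154): 01011000
Gen 7 (rule 165): 01100011

Answer: 01100011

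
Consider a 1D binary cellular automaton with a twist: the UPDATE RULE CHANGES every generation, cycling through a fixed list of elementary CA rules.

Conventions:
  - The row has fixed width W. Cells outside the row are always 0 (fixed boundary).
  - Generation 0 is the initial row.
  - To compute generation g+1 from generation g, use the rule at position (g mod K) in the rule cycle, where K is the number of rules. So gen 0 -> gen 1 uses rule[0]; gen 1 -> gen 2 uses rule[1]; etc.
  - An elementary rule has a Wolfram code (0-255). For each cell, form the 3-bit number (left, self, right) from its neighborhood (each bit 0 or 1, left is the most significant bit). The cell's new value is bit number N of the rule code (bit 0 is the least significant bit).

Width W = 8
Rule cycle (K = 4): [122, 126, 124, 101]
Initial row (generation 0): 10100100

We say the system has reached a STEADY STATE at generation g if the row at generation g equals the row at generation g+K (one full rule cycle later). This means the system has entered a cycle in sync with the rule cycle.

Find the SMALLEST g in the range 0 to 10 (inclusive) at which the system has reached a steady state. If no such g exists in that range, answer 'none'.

Gen 0: 10100100
Gen 1 (rule 122): 01011010
Gen 2 (rule 126): 11111111
Gen 3 (rule 124): 10000001
Gen 4 (rule 101): 10111101
Gen 5 (rule 122): 01100110
Gen 6 (rule 126): 11111111
Gen 7 (rule 124): 10000001
Gen 8 (rule 101): 10111101
Gen 9 (rule 122): 01100110
Gen 10 (rule 126): 11111111
Gen 11 (rule 124): 10000001
Gen 12 (rule 101): 10111101
Gen 13 (rule 122): 01100110
Gen 14 (rule 126): 11111111

Answer: 2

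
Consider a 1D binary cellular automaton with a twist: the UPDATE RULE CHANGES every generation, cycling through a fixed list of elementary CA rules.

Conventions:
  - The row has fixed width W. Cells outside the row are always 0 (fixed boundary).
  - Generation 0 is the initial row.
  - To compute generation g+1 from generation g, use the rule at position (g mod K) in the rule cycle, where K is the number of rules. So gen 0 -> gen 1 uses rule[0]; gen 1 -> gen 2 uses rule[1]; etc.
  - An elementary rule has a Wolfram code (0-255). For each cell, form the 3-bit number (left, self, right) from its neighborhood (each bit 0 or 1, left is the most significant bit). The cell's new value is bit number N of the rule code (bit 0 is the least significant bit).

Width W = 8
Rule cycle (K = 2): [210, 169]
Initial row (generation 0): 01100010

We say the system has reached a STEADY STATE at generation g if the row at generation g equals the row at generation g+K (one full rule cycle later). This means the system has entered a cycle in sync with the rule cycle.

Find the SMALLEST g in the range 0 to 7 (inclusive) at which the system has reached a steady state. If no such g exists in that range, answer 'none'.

Gen 0: 01100010
Gen 1 (rule 210): 10110101
Gen 2 (rule 169): 01101010
Gen 3 (rule 210): 10100001
Gen 4 (rule 169): 01001100
Gen 5 (rule 210): 10110110
Gen 6 (rule 169): 01101100
Gen 7 (rule 210): 10100110
Gen 8 (rule 169): 01000100
Gen 9 (rule 210): 10101010

Answer: none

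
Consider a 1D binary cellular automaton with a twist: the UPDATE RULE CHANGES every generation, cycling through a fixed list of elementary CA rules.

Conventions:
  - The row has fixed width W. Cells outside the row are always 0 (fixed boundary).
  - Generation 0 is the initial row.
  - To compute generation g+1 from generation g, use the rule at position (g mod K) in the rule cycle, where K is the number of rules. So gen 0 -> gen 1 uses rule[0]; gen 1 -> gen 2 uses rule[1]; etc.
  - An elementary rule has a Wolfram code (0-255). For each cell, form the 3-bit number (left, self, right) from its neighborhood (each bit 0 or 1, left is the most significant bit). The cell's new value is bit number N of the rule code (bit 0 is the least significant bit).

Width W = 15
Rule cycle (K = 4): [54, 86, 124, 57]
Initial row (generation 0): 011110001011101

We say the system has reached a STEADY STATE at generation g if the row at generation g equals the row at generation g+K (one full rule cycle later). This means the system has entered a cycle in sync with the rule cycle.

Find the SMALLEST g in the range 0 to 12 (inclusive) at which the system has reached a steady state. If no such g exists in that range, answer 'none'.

Gen 0: 011110001011101
Gen 1 (rule 54): 100001011100011
Gen 2 (rule 86): 110011000110101
Gen 3 (rule 124): 111011100111111
Gen 4 (rule 57): 100110010100000
Gen 5 (rule 54): 111001111110000
Gen 6 (rule 86): 001110000011000
Gen 7 (rule 124): 001011000011100
Gen 8 (rule 57): 100110111010011
Gen 9 (rule 54): 111001000111100
Gen 10 (rule 86): 001111101000110
Gen 11 (rule 124): 001000111100111
Gen 12 (rule 57): 100110100010100
Gen 13 (rule 54): 111001110111110
Gen 14 (rule 86): 001110010000011
Gen 15 (rule 124): 001011011000011
Gen 16 (rule 57): 100110110111010

Answer: none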